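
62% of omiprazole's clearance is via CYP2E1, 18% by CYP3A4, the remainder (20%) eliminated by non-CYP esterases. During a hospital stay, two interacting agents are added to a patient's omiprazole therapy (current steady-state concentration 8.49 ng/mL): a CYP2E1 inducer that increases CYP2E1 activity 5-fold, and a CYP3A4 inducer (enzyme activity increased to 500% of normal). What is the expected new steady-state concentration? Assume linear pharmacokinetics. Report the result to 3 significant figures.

2.02 ng/mL

The CYP2E1 pathway (62% of clearance) is boosted to 5× activity: 0.62 × 5 = 3.1.
The CYP3A4 pathway (18% of clearance) is boosted to 5× activity: 0.18 × 5 = 0.9.
Non-CYP routes (20%) are unchanged.
CL_new/CL_old = 3.1 + 0.9 + 0.2 = 4.2.
New steady-state concentration = 8.49 / 4.2 = 2.02 ng/mL (concentration scales inversely with clearance).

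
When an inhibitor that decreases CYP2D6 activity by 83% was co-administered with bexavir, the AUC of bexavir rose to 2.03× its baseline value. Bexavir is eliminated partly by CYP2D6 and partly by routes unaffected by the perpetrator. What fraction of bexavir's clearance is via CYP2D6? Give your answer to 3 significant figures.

Let x = fm,CYP2D6. Because AUC ∝ 1/CL, relative clearance fell to 1/2.03 = 0.4926.
Only the CYP2D6 route changed, so 0.4926 = x·0.17 + (1 − x), giving x = 0.611.

0.611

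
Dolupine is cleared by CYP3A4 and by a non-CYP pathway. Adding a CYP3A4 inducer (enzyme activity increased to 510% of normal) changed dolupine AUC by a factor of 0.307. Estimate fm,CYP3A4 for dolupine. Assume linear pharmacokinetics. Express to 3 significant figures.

Let x = fm,CYP3A4. Because AUC ∝ 1/CL, relative clearance rose to 1/0.307 = 3.257.
Setting x·5.1 + (1 − x) = 3.257 and solving: x = (3.257 − 1)/(5.1 − 1) = 0.551.

0.551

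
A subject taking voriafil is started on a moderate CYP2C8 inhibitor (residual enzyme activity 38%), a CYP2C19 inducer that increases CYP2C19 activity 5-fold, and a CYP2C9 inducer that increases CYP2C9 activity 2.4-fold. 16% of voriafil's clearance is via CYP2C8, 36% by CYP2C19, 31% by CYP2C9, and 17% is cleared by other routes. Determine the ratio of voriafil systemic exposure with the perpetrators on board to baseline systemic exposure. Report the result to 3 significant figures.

0.360

The CYP2C8 pathway (16% of clearance) drops to 0.38× activity: 0.16 × 0.38 = 0.0608.
The CYP2C19 pathway (36% of clearance) is boosted to 5× activity: 0.36 × 5 = 1.8.
The CYP2C9 pathway (31% of clearance) increases to 2.4× activity: 0.31 × 2.4 = 0.744.
The remaining 17% of clearance is unaffected.
CL_new/CL_old = 0.0608 + 1.8 + 0.744 + 0.17 = 2.7748.
Because systemic exposure varies inversely with clearance, the combined effect is 1 / 2.7748 = 0.360.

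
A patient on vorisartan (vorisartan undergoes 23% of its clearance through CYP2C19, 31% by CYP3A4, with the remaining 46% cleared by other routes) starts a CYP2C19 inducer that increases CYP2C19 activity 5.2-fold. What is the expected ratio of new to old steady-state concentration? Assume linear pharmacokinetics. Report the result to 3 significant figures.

The CYP2C19 pathway (23% of clearance) increases to 5.2× activity: 0.23 × 5.2 = 1.196.
CYP3A4 (31%) and the residual 46% are unaffected.
CL_new/CL_old = 1.196 + 0.31 + 0.46 = 1.966.
Steady-state concentration is inversely proportional to clearance, so the fold-change is 1 / 1.966 = 0.509.

0.509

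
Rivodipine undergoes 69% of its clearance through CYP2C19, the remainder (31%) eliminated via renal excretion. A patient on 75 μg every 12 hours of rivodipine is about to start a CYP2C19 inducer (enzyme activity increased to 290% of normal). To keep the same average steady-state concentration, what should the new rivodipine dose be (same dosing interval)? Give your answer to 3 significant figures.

The CYP2C19 pathway (69% of clearance) increases to 2.9× activity: 0.69 × 2.9 = 2.001.
The remaining 31% of clearance is unaffected.
CL_new/CL_old = 2.001 + 0.31 = 2.311.
Css,avg = (dose rate)/CL, so holding Css fixed requires dose ∝ CL: 75 × 2.311 = 173 μg.

173 μg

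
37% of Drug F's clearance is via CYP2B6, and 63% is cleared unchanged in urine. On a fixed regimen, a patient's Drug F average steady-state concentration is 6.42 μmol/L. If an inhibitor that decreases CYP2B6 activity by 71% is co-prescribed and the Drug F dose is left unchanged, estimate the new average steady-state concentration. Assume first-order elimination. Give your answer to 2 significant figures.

8.7 μmol/L

The CYP2B6 pathway (37% of clearance) is reduced to 0.29× activity: 0.37 × 0.29 = 0.1073.
Non-CYP routes (63%) are unchanged.
New clearance relative to baseline: 0.1073 + 0.63 = 0.7373.
Average steady-state concentration ∝ 1/CL, so new value = 6.42 / 0.7373 = 8.7 μmol/L.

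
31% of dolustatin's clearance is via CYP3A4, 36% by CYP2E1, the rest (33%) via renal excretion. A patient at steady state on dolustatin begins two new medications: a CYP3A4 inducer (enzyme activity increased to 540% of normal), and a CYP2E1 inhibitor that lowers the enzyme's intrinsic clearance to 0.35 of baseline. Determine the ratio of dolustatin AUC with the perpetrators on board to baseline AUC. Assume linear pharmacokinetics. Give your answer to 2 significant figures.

The CYP3A4 pathway (31% of clearance) rises to 5.4× activity: 0.31 × 5.4 = 1.674.
The CYP2E1 pathway (36% of clearance) falls to 0.35× activity: 0.36 × 0.35 = 0.126.
Non-CYP routes (33%) are unchanged.
CL_new/CL_old = 1.674 + 0.126 + 0.33 = 2.13.
Net AUC ratio = 1 / 2.13 = 0.47.

0.47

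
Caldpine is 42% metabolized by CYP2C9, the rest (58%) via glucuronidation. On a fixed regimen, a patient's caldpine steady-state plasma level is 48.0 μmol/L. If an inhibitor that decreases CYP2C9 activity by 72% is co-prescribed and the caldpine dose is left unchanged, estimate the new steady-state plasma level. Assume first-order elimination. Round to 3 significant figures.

68.8 μmol/L

The CYP2C9 pathway (42% of clearance) falls to 0.28× activity: 0.42 × 0.28 = 0.1176.
Non-CYP routes (58%) are unchanged.
Relative clearance = 0.1176 + 0.58 = 0.6976.
With dosing unchanged, steady-state plasma level scales as 1/CL: 48.0 / 0.6976 = 68.8 μmol/L.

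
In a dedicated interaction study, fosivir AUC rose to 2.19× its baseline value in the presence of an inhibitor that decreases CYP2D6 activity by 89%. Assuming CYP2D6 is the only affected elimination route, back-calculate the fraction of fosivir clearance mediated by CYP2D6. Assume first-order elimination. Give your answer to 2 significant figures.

0.61

Let fm be the CYP2D6 fraction. New clearance relative to baseline = fm × 0.11 + (1 − fm).
AUC ratio = 1 / (new CL fraction), so new CL fraction = 1 / 2.19 = 0.4566.
fm × 0.11 + 1 − fm = 0.4566  ⇒  fm × (0.11 − 1) = −0.5434  ⇒  fm = 0.61.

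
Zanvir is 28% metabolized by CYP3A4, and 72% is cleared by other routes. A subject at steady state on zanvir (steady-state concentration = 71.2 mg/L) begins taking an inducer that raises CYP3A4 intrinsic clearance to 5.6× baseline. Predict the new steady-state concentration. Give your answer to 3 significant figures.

31.1 mg/L

The CYP3A4 pathway (28% of clearance) increases to 5.6× activity: 0.28 × 5.6 = 1.568.
Non-CYP routes (72%) are unchanged.
Relative clearance = 1.568 + 0.72 = 2.288.
New steady-state concentration = baseline ÷ relative clearance = 71.2 / 2.288 = 31.1 mg/L.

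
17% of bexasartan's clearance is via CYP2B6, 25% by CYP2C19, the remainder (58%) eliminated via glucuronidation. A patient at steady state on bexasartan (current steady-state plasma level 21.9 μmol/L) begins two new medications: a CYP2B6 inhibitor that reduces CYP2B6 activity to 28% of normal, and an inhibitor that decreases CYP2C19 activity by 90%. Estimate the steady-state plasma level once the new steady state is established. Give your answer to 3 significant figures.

The CYP2B6 pathway (17% of clearance) is reduced to 0.28× activity: 0.17 × 0.28 = 0.0476.
The CYP2C19 pathway (25% of clearance) is reduced to 0.1× activity: 0.25 × 0.1 = 0.025.
The remaining 58% of clearance is unaffected.
CL_new/CL_old = 0.0476 + 0.025 + 0.58 = 0.6526.
Steady-state plasma level ∝ 1/CL: new value = 21.9 / 0.6526 = 33.6 μmol/L.

33.6 μmol/L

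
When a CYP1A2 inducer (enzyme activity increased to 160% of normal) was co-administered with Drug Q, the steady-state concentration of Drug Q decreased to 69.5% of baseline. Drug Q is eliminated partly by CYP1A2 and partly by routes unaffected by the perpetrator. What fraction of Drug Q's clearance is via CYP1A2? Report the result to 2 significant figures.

0.73

CL'/CL = 1 / 0.695 = 1.439
1.6·fm + (1 − fm) = 1.439
fm = (1.439 − 1) / (1.6 − 1) = 0.73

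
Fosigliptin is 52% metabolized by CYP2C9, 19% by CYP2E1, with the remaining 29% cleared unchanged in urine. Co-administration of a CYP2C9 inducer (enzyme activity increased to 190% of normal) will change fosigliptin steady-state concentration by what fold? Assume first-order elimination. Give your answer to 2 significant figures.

0.68

CYP2C9: 0.52 × 1.9 = 0.988
CYP2E1: 0.19 (unchanged)
Other: 0.29 (unchanged)
New clearance relative to baseline: 0.988 + 0.19 + 0.29 = 1.468.
Steady-state concentration ratio = CL_old/CL_new = 1 / 1.468 = 0.68.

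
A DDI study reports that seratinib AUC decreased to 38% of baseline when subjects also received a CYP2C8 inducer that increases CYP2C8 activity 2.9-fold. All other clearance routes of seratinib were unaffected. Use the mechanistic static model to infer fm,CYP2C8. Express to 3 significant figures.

Call the CYP2C8 fraction fm. After the interaction, CL_new/CL_old = fm × 2.9 + (1 − fm).
AUC ratio = 1 / (new CL fraction), so new CL fraction = 1 / 0.380 = 2.632.
fm × 2.9 + 1 − fm = 2.632  ⇒  fm × (2.9 − 1) = 1.632  ⇒  fm = 0.859.

0.859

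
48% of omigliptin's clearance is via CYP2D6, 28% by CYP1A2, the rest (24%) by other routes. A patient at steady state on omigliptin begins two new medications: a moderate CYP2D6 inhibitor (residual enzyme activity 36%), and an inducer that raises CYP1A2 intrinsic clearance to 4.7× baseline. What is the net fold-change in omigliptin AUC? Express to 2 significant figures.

CYP2D6: 0.48 × 0.36 = 0.1728
CYP1A2: 0.28 × 4.7 = 1.316
Other: 0.24 (unchanged)
CL_new/CL_old = 0.1728 + 1.316 + 0.24 = 1.7288.
Net AUC ratio = 1 / 1.7288 = 0.58.

0.58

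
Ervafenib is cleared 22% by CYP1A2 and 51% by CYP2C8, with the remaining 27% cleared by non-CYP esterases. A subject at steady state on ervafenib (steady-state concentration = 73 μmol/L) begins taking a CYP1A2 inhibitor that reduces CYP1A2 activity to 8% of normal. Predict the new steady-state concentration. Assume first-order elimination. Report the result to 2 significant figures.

CYP1A2: 0.22 × 0.08 = 0.0176
CYP2C8: 0.51 (unchanged)
Other: 0.27 (unchanged)
New clearance relative to baseline: 0.0176 + 0.51 + 0.27 = 0.7976.
With dosing unchanged, steady-state concentration scales as 1/CL: 73 / 0.7976 = 92 μmol/L.

92 μmol/L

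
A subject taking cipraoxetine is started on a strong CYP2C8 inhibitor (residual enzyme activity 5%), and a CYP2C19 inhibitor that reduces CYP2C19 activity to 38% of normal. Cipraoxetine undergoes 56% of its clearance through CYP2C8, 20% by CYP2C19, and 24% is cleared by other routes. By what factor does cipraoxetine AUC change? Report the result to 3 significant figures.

The CYP2C8 pathway (56% of clearance) drops to 0.05× activity: 0.56 × 0.05 = 0.028.
The CYP2C19 pathway (20% of clearance) is reduced to 0.38× activity: 0.2 × 0.38 = 0.076.
Non-CYP routes (24%) are unchanged.
Relative clearance = 0.028 + 0.076 + 0.24 = 0.344.
Because AUC varies inversely with clearance, the combined effect is 1 / 0.344 = 2.91.

2.91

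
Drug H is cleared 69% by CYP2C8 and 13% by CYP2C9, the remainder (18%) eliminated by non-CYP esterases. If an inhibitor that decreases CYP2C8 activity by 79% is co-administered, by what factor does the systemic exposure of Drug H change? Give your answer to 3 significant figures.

The CYP2C8 pathway (69% of clearance) drops to 0.21× activity: 0.69 × 0.21 = 0.1449.
CYP2C9 (13%) and the residual 18% are unaffected.
Relative clearance = 0.1449 + 0.13 + 0.18 = 0.4549.
Systemic exposure is inversely proportional to clearance, so the fold-change is 1 / 0.4549 = 2.20.

2.20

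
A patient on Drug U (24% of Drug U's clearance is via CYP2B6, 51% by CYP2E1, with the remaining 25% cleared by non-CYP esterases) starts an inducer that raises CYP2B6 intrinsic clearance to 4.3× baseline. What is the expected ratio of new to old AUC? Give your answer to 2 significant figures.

0.56

The CYP2B6 pathway (24% of clearance) increases to 4.3× activity: 0.24 × 4.3 = 1.032.
CYP2E1 (51%) and the residual 25% are unaffected.
CL_new/CL_old = 1.032 + 0.51 + 0.25 = 1.792.
AUC ratio = CL_old/CL_new = 1 / 1.792 = 0.56.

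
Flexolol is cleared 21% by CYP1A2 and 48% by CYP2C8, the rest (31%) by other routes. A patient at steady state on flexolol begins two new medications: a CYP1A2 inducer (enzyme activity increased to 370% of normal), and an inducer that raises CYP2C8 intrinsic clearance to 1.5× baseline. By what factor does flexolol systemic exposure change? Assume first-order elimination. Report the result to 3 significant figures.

0.553

The CYP1A2 pathway (21% of clearance) increases to 3.7× activity: 0.21 × 3.7 = 0.777.
The CYP2C8 pathway (48% of clearance) is boosted to 1.5× activity: 0.48 × 1.5 = 0.72.
Non-CYP routes (31%) are unchanged.
New clearance relative to baseline: 0.777 + 0.72 + 0.31 = 1.807.
Net systemic exposure ratio = 1 / 1.807 = 0.553.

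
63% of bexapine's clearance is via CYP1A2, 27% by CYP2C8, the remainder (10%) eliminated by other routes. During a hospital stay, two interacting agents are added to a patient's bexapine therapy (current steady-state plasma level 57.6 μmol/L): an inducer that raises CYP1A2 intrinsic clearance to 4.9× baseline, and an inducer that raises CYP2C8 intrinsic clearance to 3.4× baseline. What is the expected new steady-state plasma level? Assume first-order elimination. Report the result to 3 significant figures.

14.0 μmol/L

The CYP1A2 pathway (63% of clearance) increases to 4.9× activity: 0.63 × 4.9 = 3.087.
The CYP2C8 pathway (27% of clearance) increases to 3.4× activity: 0.27 × 3.4 = 0.918.
The remaining 10% of clearance is unaffected.
New clearance relative to baseline: 3.087 + 0.918 + 0.1 = 4.105.
New steady-state plasma level = 57.6 / 4.105 = 14.0 μmol/L (concentration scales inversely with clearance).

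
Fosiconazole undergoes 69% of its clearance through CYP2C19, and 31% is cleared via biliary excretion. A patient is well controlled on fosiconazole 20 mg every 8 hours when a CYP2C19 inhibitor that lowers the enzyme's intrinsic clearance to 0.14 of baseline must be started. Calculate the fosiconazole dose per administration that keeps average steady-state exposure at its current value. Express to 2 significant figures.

The CYP2C19 pathway (69% of clearance) falls to 0.14× activity: 0.69 × 0.14 = 0.0966.
The remaining 31% of clearance is unaffected.
Relative clearance = 0.0966 + 0.31 = 0.4066.
Css,avg = (dose rate)/CL, so holding Css fixed requires dose ∝ CL: 20 × 0.4066 = 8.1 mg.

8.1 mg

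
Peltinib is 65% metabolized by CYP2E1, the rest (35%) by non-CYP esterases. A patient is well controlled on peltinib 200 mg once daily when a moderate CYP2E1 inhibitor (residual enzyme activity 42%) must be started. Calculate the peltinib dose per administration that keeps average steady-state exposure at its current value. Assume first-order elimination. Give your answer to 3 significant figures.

125 mg

The CYP2E1 pathway (65% of clearance) falls to 0.42× activity: 0.65 × 0.42 = 0.273.
The remaining 35% of clearance is unaffected.
CL_new/CL_old = 0.273 + 0.35 = 0.623.
Css,avg = (dose rate)/CL, so holding Css fixed requires dose ∝ CL: 200 × 0.623 = 125 mg.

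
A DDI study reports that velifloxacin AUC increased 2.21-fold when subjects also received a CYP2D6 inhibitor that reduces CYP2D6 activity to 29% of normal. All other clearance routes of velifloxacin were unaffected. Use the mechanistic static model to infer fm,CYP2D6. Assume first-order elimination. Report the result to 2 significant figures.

0.77

CL'/CL = 1 / 2.21 = 0.4525
0.29·fm + (1 − fm) = 0.4525
fm = (0.4525 − 1) / (0.29 − 1) = 0.77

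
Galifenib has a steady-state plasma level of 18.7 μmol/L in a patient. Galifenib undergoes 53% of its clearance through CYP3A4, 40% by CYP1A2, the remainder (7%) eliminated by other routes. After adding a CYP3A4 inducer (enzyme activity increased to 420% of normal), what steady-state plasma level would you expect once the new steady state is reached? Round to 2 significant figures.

6.9 μmol/L

The CYP3A4 pathway (53% of clearance) rises to 4.2× activity: 0.53 × 4.2 = 2.226.
CYP1A2 (40%) and the residual 7% are unaffected.
CL_new/CL_old = 2.226 + 0.4 + 0.07 = 2.696.
With dosing unchanged, steady-state plasma level scales as 1/CL: 18.7 / 2.696 = 6.9 μmol/L.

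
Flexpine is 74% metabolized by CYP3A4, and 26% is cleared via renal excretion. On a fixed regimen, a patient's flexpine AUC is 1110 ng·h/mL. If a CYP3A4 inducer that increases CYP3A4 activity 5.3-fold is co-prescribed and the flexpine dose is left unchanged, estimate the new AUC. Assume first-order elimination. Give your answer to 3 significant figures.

The CYP3A4 pathway (74% of clearance) is boosted to 5.3× activity: 0.74 × 5.3 = 3.922.
The remaining 26% of clearance is unaffected.
New clearance relative to baseline: 3.922 + 0.26 = 4.182.
AUC ∝ 1/CL, so new value = 1110 / 4.182 = 265 ng·h/mL.

265 ng·h/mL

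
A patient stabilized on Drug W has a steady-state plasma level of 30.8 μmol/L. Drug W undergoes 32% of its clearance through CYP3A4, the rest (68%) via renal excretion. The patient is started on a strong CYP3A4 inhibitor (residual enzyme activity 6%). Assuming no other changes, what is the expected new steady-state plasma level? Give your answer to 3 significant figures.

The CYP3A4 pathway (32% of clearance) falls to 0.06× activity: 0.32 × 0.06 = 0.0192.
The remaining 68% of clearance is unaffected.
CL_new/CL_old = 0.0192 + 0.68 = 0.6992.
Steady-state plasma level ∝ 1/CL, so new value = 30.8 / 0.6992 = 44.1 μmol/L.

44.1 μmol/L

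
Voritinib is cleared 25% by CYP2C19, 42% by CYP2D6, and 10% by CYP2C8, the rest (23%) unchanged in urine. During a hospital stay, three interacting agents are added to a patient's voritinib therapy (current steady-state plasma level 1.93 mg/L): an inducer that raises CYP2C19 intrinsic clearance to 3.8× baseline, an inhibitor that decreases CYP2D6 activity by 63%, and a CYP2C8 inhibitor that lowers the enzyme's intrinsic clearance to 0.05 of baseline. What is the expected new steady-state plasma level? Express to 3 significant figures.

The CYP2C19 pathway (25% of clearance) rises to 3.8× activity: 0.25 × 3.8 = 0.95.
The CYP2D6 pathway (42% of clearance) falls to 0.37× activity: 0.42 × 0.37 = 0.1554.
The CYP2C8 pathway (10% of clearance) falls to 0.05× activity: 0.1 × 0.05 = 0.005.
Non-CYP routes (23%) are unchanged.
New clearance relative to baseline: 0.95 + 0.1554 + 0.005 + 0.23 = 1.3404.
Steady-state plasma level ∝ 1/CL: new value = 1.93 / 1.3404 = 1.44 mg/L.

1.44 mg/L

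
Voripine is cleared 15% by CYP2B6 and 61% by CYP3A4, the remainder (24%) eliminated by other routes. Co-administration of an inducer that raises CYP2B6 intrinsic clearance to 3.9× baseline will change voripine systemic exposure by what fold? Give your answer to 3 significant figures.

0.697

The CYP2B6 pathway (15% of clearance) is boosted to 3.9× activity: 0.15 × 3.9 = 0.585.
CYP3A4 (61%) and the residual 24% are unaffected.
CL_new/CL_old = 0.585 + 0.61 + 0.24 = 1.435.
Since systemic exposure ∝ 1/CL, the ratio is 1 / 1.435 = 0.697.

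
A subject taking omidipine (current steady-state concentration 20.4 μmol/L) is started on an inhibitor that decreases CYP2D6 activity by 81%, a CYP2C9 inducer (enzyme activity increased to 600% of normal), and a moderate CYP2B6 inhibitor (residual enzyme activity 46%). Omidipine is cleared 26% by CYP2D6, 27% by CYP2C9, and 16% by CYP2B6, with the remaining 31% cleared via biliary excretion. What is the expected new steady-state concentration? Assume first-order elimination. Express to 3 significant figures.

The CYP2D6 pathway (26% of clearance) drops to 0.19× activity: 0.26 × 0.19 = 0.0494.
The CYP2C9 pathway (27% of clearance) rises to 6× activity: 0.27 × 6 = 1.62.
The CYP2B6 pathway (16% of clearance) is reduced to 0.46× activity: 0.16 × 0.46 = 0.0736.
The remaining 31% of clearance is unaffected.
New clearance relative to baseline: 0.0494 + 1.62 + 0.0736 + 0.31 = 2.053.
New steady-state concentration = 20.4 / 2.053 = 9.94 μmol/L (concentration scales inversely with clearance).

9.94 μmol/L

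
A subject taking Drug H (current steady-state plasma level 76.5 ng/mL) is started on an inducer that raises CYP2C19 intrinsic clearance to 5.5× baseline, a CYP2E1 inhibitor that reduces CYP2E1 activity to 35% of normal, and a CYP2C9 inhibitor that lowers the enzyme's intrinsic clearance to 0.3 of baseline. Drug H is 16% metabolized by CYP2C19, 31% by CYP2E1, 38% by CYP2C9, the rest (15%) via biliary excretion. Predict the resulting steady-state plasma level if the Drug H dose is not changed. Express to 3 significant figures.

61.1 ng/mL

CYP2C19: 0.16 × 5.5 = 0.88
CYP2E1: 0.31 × 0.35 = 0.1085
CYP2C9: 0.38 × 0.3 = 0.114
Other: 0.15 (unchanged)
New clearance relative to baseline: 0.88 + 0.1085 + 0.114 + 0.15 = 1.2525.
Steady-state plasma level ∝ 1/CL: new value = 76.5 / 1.2525 = 61.1 ng/mL.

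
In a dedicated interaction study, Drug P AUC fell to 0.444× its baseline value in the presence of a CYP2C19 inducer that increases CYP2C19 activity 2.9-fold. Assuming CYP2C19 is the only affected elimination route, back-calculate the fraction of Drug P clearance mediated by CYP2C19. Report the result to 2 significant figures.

0.66

Call the CYP2C19 fraction fm. After the interaction, CL_new/CL_old = fm × 2.9 + (1 − fm).
AUC ratio = 1 / (new CL fraction), so new CL fraction = 1 / 0.444 = 2.252.
fm × 2.9 + 1 − fm = 2.252  ⇒  fm × (2.9 − 1) = 1.252  ⇒  fm = 0.66.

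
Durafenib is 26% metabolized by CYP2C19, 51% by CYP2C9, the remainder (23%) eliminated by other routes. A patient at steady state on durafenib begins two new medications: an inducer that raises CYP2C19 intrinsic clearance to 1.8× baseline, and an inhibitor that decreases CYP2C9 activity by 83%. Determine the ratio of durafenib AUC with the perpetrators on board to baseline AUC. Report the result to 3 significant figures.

1.27

The CYP2C19 pathway (26% of clearance) increases to 1.8× activity: 0.26 × 1.8 = 0.468.
The CYP2C9 pathway (51% of clearance) is reduced to 0.17× activity: 0.51 × 0.17 = 0.0867.
Non-CYP routes (23%) are unchanged.
Relative clearance = 0.468 + 0.0867 + 0.23 = 0.7847.
Because AUC varies inversely with clearance, the combined effect is 1 / 0.7847 = 1.27.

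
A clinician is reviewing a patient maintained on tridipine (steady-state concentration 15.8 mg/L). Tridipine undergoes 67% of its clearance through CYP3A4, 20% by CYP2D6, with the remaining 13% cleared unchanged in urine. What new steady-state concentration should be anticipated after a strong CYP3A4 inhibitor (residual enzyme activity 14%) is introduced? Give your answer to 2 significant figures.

37 mg/L

The CYP3A4 pathway (67% of clearance) falls to 0.14× activity: 0.67 × 0.14 = 0.0938.
CYP2D6 (20%) and the residual 13% are unaffected.
New clearance relative to baseline: 0.0938 + 0.2 + 0.13 = 0.4238.
New steady-state concentration = baseline ÷ relative clearance = 15.8 / 0.4238 = 37 mg/L.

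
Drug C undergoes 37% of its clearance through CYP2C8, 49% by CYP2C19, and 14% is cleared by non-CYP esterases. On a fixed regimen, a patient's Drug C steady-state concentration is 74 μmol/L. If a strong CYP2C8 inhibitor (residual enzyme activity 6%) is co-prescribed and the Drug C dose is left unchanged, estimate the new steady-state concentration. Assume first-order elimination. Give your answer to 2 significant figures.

1.1 × 10² μmol/L

The CYP2C8 pathway (37% of clearance) is reduced to 0.06× activity: 0.37 × 0.06 = 0.0222.
CYP2C19 (49%) and the residual 14% are unaffected.
Relative clearance = 0.0222 + 0.49 + 0.14 = 0.6522.
With dosing unchanged, steady-state concentration scales as 1/CL: 74 / 0.6522 = 1.1 × 10² μmol/L.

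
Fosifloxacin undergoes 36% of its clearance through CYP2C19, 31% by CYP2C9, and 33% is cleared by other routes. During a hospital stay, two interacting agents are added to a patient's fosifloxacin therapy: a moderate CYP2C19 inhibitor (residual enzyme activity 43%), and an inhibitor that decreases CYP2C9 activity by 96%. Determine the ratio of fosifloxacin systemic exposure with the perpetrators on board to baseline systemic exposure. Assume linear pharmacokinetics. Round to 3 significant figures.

CYP2C19: 0.36 × 0.43 = 0.1548
CYP2C9: 0.31 × 0.04 = 0.0124
Other: 0.33 (unchanged)
CL_new/CL_old = 0.1548 + 0.0124 + 0.33 = 0.4972.
Net systemic exposure ratio = 1 / 0.4972 = 2.01.

2.01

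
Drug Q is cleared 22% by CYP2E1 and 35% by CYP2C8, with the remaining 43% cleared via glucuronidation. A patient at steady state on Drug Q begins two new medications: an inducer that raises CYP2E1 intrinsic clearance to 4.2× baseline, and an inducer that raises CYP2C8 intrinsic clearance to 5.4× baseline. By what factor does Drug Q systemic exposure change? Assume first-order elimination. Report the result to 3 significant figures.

0.308

CYP2E1: 0.22 × 4.2 = 0.924
CYP2C8: 0.35 × 5.4 = 1.89
Other: 0.43 (unchanged)
New clearance relative to baseline: 0.924 + 1.89 + 0.43 = 3.244.
Systemic exposure ∝ 1/CL: fold-change = 1 / 3.244 = 0.308.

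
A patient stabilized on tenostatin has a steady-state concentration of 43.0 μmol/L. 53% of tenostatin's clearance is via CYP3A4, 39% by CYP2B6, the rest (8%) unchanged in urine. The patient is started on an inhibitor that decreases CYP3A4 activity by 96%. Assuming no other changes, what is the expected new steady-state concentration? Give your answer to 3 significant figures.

CYP3A4: 0.53 × 0.04 = 0.0212
CYP2B6: 0.39 (unchanged)
Other: 0.08 (unchanged)
Relative clearance = 0.0212 + 0.39 + 0.08 = 0.4912.
New steady-state concentration = baseline ÷ relative clearance = 43.0 / 0.4912 = 87.5 μmol/L.

87.5 μmol/L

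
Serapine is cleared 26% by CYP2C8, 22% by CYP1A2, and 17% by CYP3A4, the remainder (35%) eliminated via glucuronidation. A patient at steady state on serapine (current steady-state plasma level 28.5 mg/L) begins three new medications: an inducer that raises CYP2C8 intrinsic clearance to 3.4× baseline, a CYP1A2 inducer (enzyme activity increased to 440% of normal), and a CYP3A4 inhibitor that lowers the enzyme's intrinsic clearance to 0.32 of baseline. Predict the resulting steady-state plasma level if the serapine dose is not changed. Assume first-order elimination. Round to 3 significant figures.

The CYP2C8 pathway (26% of clearance) is boosted to 3.4× activity: 0.26 × 3.4 = 0.884.
The CYP1A2 pathway (22% of clearance) increases to 4.4× activity: 0.22 × 4.4 = 0.968.
The CYP3A4 pathway (17% of clearance) falls to 0.32× activity: 0.17 × 0.32 = 0.0544.
Non-CYP routes (35%) are unchanged.
CL_new/CL_old = 0.884 + 0.968 + 0.0544 + 0.35 = 2.2564.
New steady-state plasma level = 28.5 / 2.2564 = 12.6 mg/L (concentration scales inversely with clearance).

12.6 mg/L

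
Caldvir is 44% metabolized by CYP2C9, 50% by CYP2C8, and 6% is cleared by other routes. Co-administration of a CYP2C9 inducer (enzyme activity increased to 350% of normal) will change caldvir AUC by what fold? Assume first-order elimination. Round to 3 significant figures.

The CYP2C9 pathway (44% of clearance) is boosted to 3.5× activity: 0.44 × 3.5 = 1.54.
CYP2C8 (50%) and the residual 6% are unaffected.
Relative clearance = 1.54 + 0.5 + 0.06 = 2.1.
Since AUC ∝ 1/CL, the ratio is 1 / 2.1 = 0.476.

0.476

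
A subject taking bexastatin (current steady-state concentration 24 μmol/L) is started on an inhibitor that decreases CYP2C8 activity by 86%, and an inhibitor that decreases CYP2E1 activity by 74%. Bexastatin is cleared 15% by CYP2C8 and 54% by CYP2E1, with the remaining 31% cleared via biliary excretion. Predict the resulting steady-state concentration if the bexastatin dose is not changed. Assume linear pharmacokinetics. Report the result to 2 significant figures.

The CYP2C8 pathway (15% of clearance) drops to 0.14× activity: 0.15 × 0.14 = 0.021.
The CYP2E1 pathway (54% of clearance) drops to 0.26× activity: 0.54 × 0.26 = 0.1404.
The remaining 31% of clearance is unaffected.
CL_new/CL_old = 0.021 + 0.1404 + 0.31 = 0.4714.
New steady-state concentration = 24 / 0.4714 = 51 μmol/L (concentration scales inversely with clearance).

51 μmol/L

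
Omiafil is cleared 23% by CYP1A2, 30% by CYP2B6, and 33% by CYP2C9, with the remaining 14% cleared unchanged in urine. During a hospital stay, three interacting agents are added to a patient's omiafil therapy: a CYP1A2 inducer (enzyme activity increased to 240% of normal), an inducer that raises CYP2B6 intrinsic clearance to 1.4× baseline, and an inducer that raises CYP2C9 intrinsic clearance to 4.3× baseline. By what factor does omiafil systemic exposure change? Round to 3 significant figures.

0.395

The CYP1A2 pathway (23% of clearance) rises to 2.4× activity: 0.23 × 2.4 = 0.552.
The CYP2B6 pathway (30% of clearance) rises to 1.4× activity: 0.3 × 1.4 = 0.42.
The CYP2C9 pathway (33% of clearance) increases to 4.3× activity: 0.33 × 4.3 = 1.419.
Non-CYP routes (14%) are unchanged.
New clearance relative to baseline: 0.552 + 0.42 + 1.419 + 0.14 = 2.531.
Because systemic exposure varies inversely with clearance, the combined effect is 1 / 2.531 = 0.395.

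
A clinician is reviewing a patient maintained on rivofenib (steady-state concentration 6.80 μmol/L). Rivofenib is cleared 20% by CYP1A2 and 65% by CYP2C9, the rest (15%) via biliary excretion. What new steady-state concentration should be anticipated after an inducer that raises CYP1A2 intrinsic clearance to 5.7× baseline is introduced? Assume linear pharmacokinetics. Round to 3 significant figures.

3.51 μmol/L

The CYP1A2 pathway (20% of clearance) increases to 5.7× activity: 0.2 × 5.7 = 1.14.
CYP2C9 (65%) and the residual 15% are unaffected.
Relative clearance = 1.14 + 0.65 + 0.15 = 1.94.
New steady-state concentration = baseline ÷ relative clearance = 6.80 / 1.94 = 3.51 μmol/L.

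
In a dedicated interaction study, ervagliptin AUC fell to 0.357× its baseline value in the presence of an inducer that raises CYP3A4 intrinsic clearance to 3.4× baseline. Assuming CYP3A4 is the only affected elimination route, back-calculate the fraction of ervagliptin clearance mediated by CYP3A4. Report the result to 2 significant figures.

0.75

Let fm be the CYP3A4 fraction. New clearance relative to baseline = fm × 3.4 + (1 − fm).
AUC ratio = 1 / (new CL fraction), so new CL fraction = 1 / 0.357 = 2.801.
fm × 3.4 + 1 − fm = 2.801  ⇒  fm × (3.4 − 1) = 1.801  ⇒  fm = 0.75.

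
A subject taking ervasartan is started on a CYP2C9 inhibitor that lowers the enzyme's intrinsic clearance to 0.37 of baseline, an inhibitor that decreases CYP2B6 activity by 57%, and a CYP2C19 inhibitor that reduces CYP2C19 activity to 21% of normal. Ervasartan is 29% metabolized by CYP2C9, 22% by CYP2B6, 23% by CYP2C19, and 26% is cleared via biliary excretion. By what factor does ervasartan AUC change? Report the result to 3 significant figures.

1.96

The CYP2C9 pathway (29% of clearance) drops to 0.37× activity: 0.29 × 0.37 = 0.1073.
The CYP2B6 pathway (22% of clearance) falls to 0.43× activity: 0.22 × 0.43 = 0.0946.
The CYP2C19 pathway (23% of clearance) falls to 0.21× activity: 0.23 × 0.21 = 0.0483.
The remaining 26% of clearance is unaffected.
Relative clearance = 0.1073 + 0.0946 + 0.0483 + 0.26 = 0.5102.
AUC ∝ 1/CL: fold-change = 1 / 0.5102 = 1.96.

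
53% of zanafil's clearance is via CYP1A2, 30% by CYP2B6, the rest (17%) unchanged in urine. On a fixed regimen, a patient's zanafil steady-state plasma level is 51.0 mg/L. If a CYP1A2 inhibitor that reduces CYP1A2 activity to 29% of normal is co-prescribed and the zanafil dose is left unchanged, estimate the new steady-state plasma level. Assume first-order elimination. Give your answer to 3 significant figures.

81.8 mg/L

CYP1A2: 0.53 × 0.29 = 0.1537
CYP2B6: 0.3 (unchanged)
Other: 0.17 (unchanged)
Relative clearance = 0.1537 + 0.3 + 0.17 = 0.6237.
New steady-state plasma level = baseline ÷ relative clearance = 51.0 / 0.6237 = 81.8 mg/L.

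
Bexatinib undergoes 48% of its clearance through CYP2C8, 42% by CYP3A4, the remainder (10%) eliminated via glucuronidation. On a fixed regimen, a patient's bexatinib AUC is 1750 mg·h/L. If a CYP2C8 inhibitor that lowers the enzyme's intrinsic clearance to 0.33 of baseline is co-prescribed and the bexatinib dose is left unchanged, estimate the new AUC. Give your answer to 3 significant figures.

2.58 × 10³ mg·h/L

The CYP2C8 pathway (48% of clearance) is reduced to 0.33× activity: 0.48 × 0.33 = 0.1584.
CYP3A4 (42%) and the residual 10% are unaffected.
CL_new/CL_old = 0.1584 + 0.42 + 0.1 = 0.6784.
AUC ∝ 1/CL, so new value = 1750 / 0.6784 = 2.58 × 10³ mg·h/L.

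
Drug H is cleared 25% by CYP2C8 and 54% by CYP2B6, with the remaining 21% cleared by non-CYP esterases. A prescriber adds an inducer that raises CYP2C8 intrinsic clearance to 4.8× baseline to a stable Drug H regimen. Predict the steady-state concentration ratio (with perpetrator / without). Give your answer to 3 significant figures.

The CYP2C8 pathway (25% of clearance) increases to 4.8× activity: 0.25 × 4.8 = 1.2.
CYP2B6 (54%) and the residual 21% are unaffected.
New clearance relative to baseline: 1.2 + 0.54 + 0.21 = 1.95.
Steady-state concentration ratio = CL_old/CL_new = 1 / 1.95 = 0.513.

0.513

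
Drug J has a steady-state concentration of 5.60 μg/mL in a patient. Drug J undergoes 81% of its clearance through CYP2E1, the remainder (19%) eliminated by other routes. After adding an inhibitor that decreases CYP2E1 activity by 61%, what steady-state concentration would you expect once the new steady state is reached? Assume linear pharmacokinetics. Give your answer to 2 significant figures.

The CYP2E1 pathway (81% of clearance) is reduced to 0.39× activity: 0.81 × 0.39 = 0.3159.
The remaining 19% of clearance is unaffected.
CL_new/CL_old = 0.3159 + 0.19 = 0.5059.
New steady-state concentration = baseline ÷ relative clearance = 5.60 / 0.5059 = 11 μg/mL.

11 μg/mL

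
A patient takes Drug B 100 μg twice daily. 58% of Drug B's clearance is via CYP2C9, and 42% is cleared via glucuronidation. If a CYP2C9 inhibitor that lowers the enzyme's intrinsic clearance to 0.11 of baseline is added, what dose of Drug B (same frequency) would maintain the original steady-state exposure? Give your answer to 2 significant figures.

The CYP2C9 pathway (58% of clearance) is reduced to 0.11× activity: 0.58 × 0.11 = 0.0638.
Non-CYP routes (42%) are unchanged.
Relative clearance = 0.0638 + 0.42 = 0.4838.
To maintain the same steady-state level, dose must scale with clearance: new dose = 100 × 0.4838 = 48 μg.

48 μg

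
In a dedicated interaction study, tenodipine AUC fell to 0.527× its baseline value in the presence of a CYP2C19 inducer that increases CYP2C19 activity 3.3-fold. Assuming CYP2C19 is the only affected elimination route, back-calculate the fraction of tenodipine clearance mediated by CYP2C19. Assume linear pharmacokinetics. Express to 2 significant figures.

0.39

Write x for the fraction cleared via CYP2C19. The observed AUC change means clearance rose to 1/0.527 = 1.898 of baseline.
Setting x·3.3 + (1 − x) = 1.898 and solving: x = (1.898 − 1)/(3.3 − 1) = 0.39.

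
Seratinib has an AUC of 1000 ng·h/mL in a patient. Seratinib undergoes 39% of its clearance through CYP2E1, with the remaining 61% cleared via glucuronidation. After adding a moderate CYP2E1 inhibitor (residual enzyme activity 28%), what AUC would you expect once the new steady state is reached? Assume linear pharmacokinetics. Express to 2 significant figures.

1.4 × 10³ ng·h/mL

The CYP2E1 pathway (39% of clearance) is reduced to 0.28× activity: 0.39 × 0.28 = 0.1092.
Non-CYP routes (61%) are unchanged.
New clearance relative to baseline: 0.1092 + 0.61 = 0.7192.
AUC ∝ 1/CL, so new value = 1000 / 0.7192 = 1.4 × 10³ ng·h/mL.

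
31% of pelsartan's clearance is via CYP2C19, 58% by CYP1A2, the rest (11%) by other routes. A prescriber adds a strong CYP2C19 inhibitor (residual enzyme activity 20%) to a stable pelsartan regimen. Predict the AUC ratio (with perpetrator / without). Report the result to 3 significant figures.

1.33

CYP2C19: 0.31 × 0.2 = 0.062
CYP1A2: 0.58 (unchanged)
Other: 0.11 (unchanged)
CL_new/CL_old = 0.062 + 0.58 + 0.11 = 0.752.
AUC ratio = CL_old/CL_new = 1 / 0.752 = 1.33.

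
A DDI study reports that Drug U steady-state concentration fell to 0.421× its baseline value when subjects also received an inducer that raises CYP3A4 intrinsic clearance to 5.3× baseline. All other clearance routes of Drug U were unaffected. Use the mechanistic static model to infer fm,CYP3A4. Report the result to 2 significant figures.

Let x = fm,CYP3A4. Because steady-state concentration ∝ 1/CL, relative clearance rose to 1/0.421 = 2.375.
Setting x·5.3 + (1 − x) = 2.375 and solving: x = (2.375 − 1)/(5.3 − 1) = 0.32.

0.32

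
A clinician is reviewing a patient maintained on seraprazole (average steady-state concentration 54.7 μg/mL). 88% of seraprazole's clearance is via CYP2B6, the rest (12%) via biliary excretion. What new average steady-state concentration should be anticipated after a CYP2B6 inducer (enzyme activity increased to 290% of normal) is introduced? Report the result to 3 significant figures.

20.5 μg/mL

CYP2B6: 0.88 × 2.9 = 2.552
Other: 0.12 (unchanged)
CL_new/CL_old = 2.552 + 0.12 = 2.672.
Average steady-state concentration ∝ 1/CL, so new value = 54.7 / 2.672 = 20.5 μg/mL.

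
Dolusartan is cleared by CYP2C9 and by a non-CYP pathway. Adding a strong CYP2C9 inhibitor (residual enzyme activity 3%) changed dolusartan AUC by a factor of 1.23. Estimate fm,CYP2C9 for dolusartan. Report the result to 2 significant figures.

CL'/CL = 1 / 1.23 = 0.813
0.03·fm + (1 − fm) = 0.813
fm = (0.813 − 1) / (0.03 − 1) = 0.19

0.19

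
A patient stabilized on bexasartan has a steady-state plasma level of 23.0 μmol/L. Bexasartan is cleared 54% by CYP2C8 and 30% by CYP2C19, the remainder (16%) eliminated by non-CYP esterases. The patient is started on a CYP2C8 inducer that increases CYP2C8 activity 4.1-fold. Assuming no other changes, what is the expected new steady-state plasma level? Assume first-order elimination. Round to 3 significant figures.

8.60 μmol/L

The CYP2C8 pathway (54% of clearance) rises to 4.1× activity: 0.54 × 4.1 = 2.214.
CYP2C19 (30%) and the residual 16% are unaffected.
CL_new/CL_old = 2.214 + 0.3 + 0.16 = 2.674.
Steady-state plasma level ∝ 1/CL, so new value = 23.0 / 2.674 = 8.60 μmol/L.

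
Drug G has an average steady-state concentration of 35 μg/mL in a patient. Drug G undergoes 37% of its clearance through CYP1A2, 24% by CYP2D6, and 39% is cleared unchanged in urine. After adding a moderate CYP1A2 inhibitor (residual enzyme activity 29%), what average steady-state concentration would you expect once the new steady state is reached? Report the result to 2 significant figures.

The CYP1A2 pathway (37% of clearance) drops to 0.29× activity: 0.37 × 0.29 = 0.1073.
CYP2D6 (24%) and the residual 39% are unaffected.
Relative clearance = 0.1073 + 0.24 + 0.39 = 0.7373.
Average steady-state concentration ∝ 1/CL, so new value = 35 / 0.7373 = 47 μg/mL.

47 μg/mL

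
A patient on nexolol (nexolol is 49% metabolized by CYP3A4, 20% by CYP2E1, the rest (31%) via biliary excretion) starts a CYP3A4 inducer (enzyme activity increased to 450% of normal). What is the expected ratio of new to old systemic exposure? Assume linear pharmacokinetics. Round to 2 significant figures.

0.37

CYP3A4: 0.49 × 4.5 = 2.205
CYP2E1: 0.2 (unchanged)
Other: 0.31 (unchanged)
New clearance relative to baseline: 2.205 + 0.2 + 0.31 = 2.715.
Since systemic exposure ∝ 1/CL, the ratio is 1 / 2.715 = 0.37.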